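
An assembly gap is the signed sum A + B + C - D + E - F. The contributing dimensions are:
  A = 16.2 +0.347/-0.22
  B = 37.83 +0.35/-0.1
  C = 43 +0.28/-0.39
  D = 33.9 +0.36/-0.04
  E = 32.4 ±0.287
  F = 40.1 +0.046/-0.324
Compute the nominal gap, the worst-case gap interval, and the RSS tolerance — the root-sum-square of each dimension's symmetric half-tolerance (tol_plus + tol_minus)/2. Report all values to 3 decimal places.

nominal=55.430 wc=[54.027,57.058] rss=0.632

Stack each dimension's contribution:
  +A: nom +16.200 → Σnom=16.200; wc +0.347/-0.220 → slack +0.347/-0.220; half-tol=0.283, Σhalf²=0.080372
  +B: nom +37.830 → Σnom=54.030; wc +0.350/-0.100 → slack +0.697/-0.320; half-tol=0.225, Σhalf²=0.130997
  +C: nom +43.000 → Σnom=97.030; wc +0.280/-0.390 → slack +0.977/-0.710; half-tol=0.335, Σhalf²=0.243222
  -D: nom -33.900 → Σnom=63.130; wc +0.040/-0.360 → slack +1.017/-1.070; half-tol=0.200, Σhalf²=0.283222
  +E: nom +32.400 → Σnom=95.530; wc +0.287/-0.287 → slack +1.304/-1.357; half-tol=0.287, Σhalf²=0.365591
  -F: nom -40.100 → Σnom=55.430; wc +0.324/-0.046 → slack +1.628/-1.403; half-tol=0.185, Σhalf²=0.399816
Nominal = 55.430. Worst-case = [55.430 - 1.403, 55.430 + 1.628] = [54.027, 57.058]. RSS = √0.399816 = 0.632.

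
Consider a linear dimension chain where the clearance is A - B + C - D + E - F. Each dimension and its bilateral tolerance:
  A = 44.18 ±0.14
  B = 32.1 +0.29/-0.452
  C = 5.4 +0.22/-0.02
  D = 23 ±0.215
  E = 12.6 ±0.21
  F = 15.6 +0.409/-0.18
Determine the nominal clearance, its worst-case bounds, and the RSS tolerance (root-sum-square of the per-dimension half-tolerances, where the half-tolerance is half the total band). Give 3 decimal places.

nominal=-8.520 wc=[-9.804,-7.103] rss=0.591

Stack each dimension's contribution:
  +A: nom +44.180 → Σnom=44.180; wc +0.140/-0.140 → slack +0.140/-0.140; half-tol=0.140, Σhalf²=0.019600
  -B: nom -32.100 → Σnom=12.080; wc +0.452/-0.290 → slack +0.592/-0.430; half-tol=0.371, Σhalf²=0.157241
  +C: nom +5.400 → Σnom=17.480; wc +0.220/-0.020 → slack +0.812/-0.450; half-tol=0.120, Σhalf²=0.171641
  -D: nom -23.000 → Σnom=-5.520; wc +0.215/-0.215 → slack +1.027/-0.665; half-tol=0.215, Σhalf²=0.217866
  +E: nom +12.600 → Σnom=7.080; wc +0.210/-0.210 → slack +1.237/-0.875; half-tol=0.210, Σhalf²=0.261966
  -F: nom -15.600 → Σnom=-8.520; wc +0.180/-0.409 → slack +1.417/-1.284; half-tol=0.294, Σhalf²=0.348696
Nominal = -8.520. Worst-case = [-8.520 - 1.284, -8.520 + 1.417] = [-9.804, -7.103]. RSS = √0.348696 = 0.591.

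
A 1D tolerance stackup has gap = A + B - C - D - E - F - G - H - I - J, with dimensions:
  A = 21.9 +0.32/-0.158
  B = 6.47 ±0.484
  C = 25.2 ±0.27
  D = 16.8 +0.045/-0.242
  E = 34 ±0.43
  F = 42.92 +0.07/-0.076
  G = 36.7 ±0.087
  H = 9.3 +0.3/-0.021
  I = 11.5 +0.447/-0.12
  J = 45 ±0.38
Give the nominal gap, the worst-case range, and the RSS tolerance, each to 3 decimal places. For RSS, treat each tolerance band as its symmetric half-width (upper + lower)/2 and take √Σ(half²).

nominal=-193.050 wc=[-195.721,-190.620] rss=0.913

Stack each dimension's contribution:
  +A: nom +21.900 → Σnom=21.900; wc +0.320/-0.158 → slack +0.320/-0.158; half-tol=0.239, Σhalf²=0.057121
  +B: nom +6.470 → Σnom=28.370; wc +0.484/-0.484 → slack +0.804/-0.642; half-tol=0.484, Σhalf²=0.291377
  -C: nom -25.200 → Σnom=3.170; wc +0.270/-0.270 → slack +1.074/-0.912; half-tol=0.270, Σhalf²=0.364277
  -D: nom -16.800 → Σnom=-13.630; wc +0.242/-0.045 → slack +1.316/-0.957; half-tol=0.143, Σhalf²=0.384869
  -E: nom -34.000 → Σnom=-47.630; wc +0.430/-0.430 → slack +1.746/-1.387; half-tol=0.430, Σhalf²=0.569769
  -F: nom -42.920 → Σnom=-90.550; wc +0.076/-0.070 → slack +1.822/-1.457; half-tol=0.073, Σhalf²=0.575098
  -G: nom -36.700 → Σnom=-127.250; wc +0.087/-0.087 → slack +1.909/-1.544; half-tol=0.087, Σhalf²=0.582667
  -H: nom -9.300 → Σnom=-136.550; wc +0.021/-0.300 → slack +1.930/-1.844; half-tol=0.161, Σhalf²=0.608428
  -I: nom -11.500 → Σnom=-148.050; wc +0.120/-0.447 → slack +2.050/-2.291; half-tol=0.283, Σhalf²=0.688800
  -J: nom -45.000 → Σnom=-193.050; wc +0.380/-0.380 → slack +2.430/-2.671; half-tol=0.380, Σhalf²=0.833200
Nominal = -193.050. Worst-case = [-193.050 - 2.671, -193.050 + 2.430] = [-195.721, -190.620]. RSS = √0.833200 = 0.913.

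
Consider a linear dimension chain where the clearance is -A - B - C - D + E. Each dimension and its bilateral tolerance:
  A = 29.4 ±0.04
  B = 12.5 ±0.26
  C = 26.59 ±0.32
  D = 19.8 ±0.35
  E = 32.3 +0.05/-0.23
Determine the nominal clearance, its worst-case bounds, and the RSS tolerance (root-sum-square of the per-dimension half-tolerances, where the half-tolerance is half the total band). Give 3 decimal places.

nominal=-55.990 wc=[-57.190,-54.970] rss=0.560

Stack each dimension's contribution:
  -A: nom -29.400 → Σnom=-29.400; wc +0.040/-0.040 → slack +0.040/-0.040; half-tol=0.040, Σhalf²=0.001600
  -B: nom -12.500 → Σnom=-41.900; wc +0.260/-0.260 → slack +0.300/-0.300; half-tol=0.260, Σhalf²=0.069200
  -C: nom -26.590 → Σnom=-68.490; wc +0.320/-0.320 → slack +0.620/-0.620; half-tol=0.320, Σhalf²=0.171600
  -D: nom -19.800 → Σnom=-88.290; wc +0.350/-0.350 → slack +0.970/-0.970; half-tol=0.350, Σhalf²=0.294100
  +E: nom +32.300 → Σnom=-55.990; wc +0.050/-0.230 → slack +1.020/-1.200; half-tol=0.140, Σhalf²=0.313700
Nominal = -55.990. Worst-case = [-55.990 - 1.200, -55.990 + 1.020] = [-57.190, -54.970]. RSS = √0.313700 = 0.560.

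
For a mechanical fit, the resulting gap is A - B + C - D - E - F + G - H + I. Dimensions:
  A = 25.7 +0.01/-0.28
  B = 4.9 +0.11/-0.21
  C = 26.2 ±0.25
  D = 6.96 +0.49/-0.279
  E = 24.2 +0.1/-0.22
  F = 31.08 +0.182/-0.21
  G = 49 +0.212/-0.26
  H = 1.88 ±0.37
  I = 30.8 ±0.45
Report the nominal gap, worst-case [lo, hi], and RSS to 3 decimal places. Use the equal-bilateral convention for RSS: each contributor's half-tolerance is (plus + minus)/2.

Stack each dimension's contribution:
  +A: nom +25.700 → Σnom=25.700; wc +0.010/-0.280 → slack +0.010/-0.280; half-tol=0.145, Σhalf²=0.021025
  -B: nom -4.900 → Σnom=20.800; wc +0.210/-0.110 → slack +0.220/-0.390; half-tol=0.160, Σhalf²=0.046625
  +C: nom +26.200 → Σnom=47.000; wc +0.250/-0.250 → slack +0.470/-0.640; half-tol=0.250, Σhalf²=0.109125
  -D: nom -6.960 → Σnom=40.040; wc +0.279/-0.490 → slack +0.749/-1.130; half-tol=0.385, Σhalf²=0.256965
  -E: nom -24.200 → Σnom=15.840; wc +0.220/-0.100 → slack +0.969/-1.230; half-tol=0.160, Σhalf²=0.282565
  -F: nom -31.080 → Σnom=-15.240; wc +0.210/-0.182 → slack +1.179/-1.412; half-tol=0.196, Σhalf²=0.320981
  +G: nom +49.000 → Σnom=33.760; wc +0.212/-0.260 → slack +1.391/-1.672; half-tol=0.236, Σhalf²=0.376677
  -H: nom -1.880 → Σnom=31.880; wc +0.370/-0.370 → slack +1.761/-2.042; half-tol=0.370, Σhalf²=0.513577
  +I: nom +30.800 → Σnom=62.680; wc +0.450/-0.450 → slack +2.211/-2.492; half-tol=0.450, Σhalf²=0.716077
Nominal = 62.680. Worst-case = [62.680 - 2.492, 62.680 + 2.211] = [60.188, 64.891]. RSS = √0.716077 = 0.846.

nominal=62.680 wc=[60.188,64.891] rss=0.846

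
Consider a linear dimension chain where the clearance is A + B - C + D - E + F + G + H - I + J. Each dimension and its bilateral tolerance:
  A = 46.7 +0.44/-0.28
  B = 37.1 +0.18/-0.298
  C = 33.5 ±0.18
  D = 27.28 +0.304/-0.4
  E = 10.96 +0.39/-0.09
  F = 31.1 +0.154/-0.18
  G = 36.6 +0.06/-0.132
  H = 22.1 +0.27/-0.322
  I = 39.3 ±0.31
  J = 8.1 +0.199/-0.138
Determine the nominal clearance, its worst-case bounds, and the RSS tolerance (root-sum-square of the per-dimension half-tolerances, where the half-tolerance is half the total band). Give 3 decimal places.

Stack each dimension's contribution:
  +A: nom +46.700 → Σnom=46.700; wc +0.440/-0.280 → slack +0.440/-0.280; half-tol=0.360, Σhalf²=0.129600
  +B: nom +37.100 → Σnom=83.800; wc +0.180/-0.298 → slack +0.620/-0.578; half-tol=0.239, Σhalf²=0.186721
  -C: nom -33.500 → Σnom=50.300; wc +0.180/-0.180 → slack +0.800/-0.758; half-tol=0.180, Σhalf²=0.219121
  +D: nom +27.280 → Σnom=77.580; wc +0.304/-0.400 → slack +1.104/-1.158; half-tol=0.352, Σhalf²=0.343025
  -E: nom -10.960 → Σnom=66.620; wc +0.090/-0.390 → slack +1.194/-1.548; half-tol=0.240, Σhalf²=0.400625
  +F: nom +31.100 → Σnom=97.720; wc +0.154/-0.180 → slack +1.348/-1.728; half-tol=0.167, Σhalf²=0.428514
  +G: nom +36.600 → Σnom=134.320; wc +0.060/-0.132 → slack +1.408/-1.860; half-tol=0.096, Σhalf²=0.437730
  +H: nom +22.100 → Σnom=156.420; wc +0.270/-0.322 → slack +1.678/-2.182; half-tol=0.296, Σhalf²=0.525346
  -I: nom -39.300 → Σnom=117.120; wc +0.310/-0.310 → slack +1.988/-2.492; half-tol=0.310, Σhalf²=0.621446
  +J: nom +8.100 → Σnom=125.220; wc +0.199/-0.138 → slack +2.187/-2.630; half-tol=0.169, Σhalf²=0.649838
Nominal = 125.220. Worst-case = [125.220 - 2.630, 125.220 + 2.187] = [122.590, 127.407]. RSS = √0.649838 = 0.806.

nominal=125.220 wc=[122.590,127.407] rss=0.806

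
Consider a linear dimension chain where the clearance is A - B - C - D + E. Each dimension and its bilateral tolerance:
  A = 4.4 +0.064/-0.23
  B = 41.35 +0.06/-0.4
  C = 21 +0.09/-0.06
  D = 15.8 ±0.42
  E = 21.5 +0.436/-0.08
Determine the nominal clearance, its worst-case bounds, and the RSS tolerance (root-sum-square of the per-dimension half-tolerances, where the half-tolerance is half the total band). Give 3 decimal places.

nominal=-52.250 wc=[-53.130,-50.870] rss=0.568

Stack each dimension's contribution:
  +A: nom +4.400 → Σnom=4.400; wc +0.064/-0.230 → slack +0.064/-0.230; half-tol=0.147, Σhalf²=0.021609
  -B: nom -41.350 → Σnom=-36.950; wc +0.400/-0.060 → slack +0.464/-0.290; half-tol=0.230, Σhalf²=0.074509
  -C: nom -21.000 → Σnom=-57.950; wc +0.060/-0.090 → slack +0.524/-0.380; half-tol=0.075, Σhalf²=0.080134
  -D: nom -15.800 → Σnom=-73.750; wc +0.420/-0.420 → slack +0.944/-0.800; half-tol=0.420, Σhalf²=0.256534
  +E: nom +21.500 → Σnom=-52.250; wc +0.436/-0.080 → slack +1.380/-0.880; half-tol=0.258, Σhalf²=0.323098
Nominal = -52.250. Worst-case = [-52.250 - 0.880, -52.250 + 1.380] = [-53.130, -50.870]. RSS = √0.323098 = 0.568.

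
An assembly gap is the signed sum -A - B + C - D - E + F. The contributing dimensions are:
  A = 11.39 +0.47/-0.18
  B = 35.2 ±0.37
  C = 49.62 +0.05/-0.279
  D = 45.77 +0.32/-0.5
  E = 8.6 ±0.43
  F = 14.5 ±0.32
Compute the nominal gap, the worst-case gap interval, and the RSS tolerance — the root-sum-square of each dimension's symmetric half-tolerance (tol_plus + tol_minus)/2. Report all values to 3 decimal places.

nominal=-36.840 wc=[-39.029,-34.990] rss=0.851

Stack each dimension's contribution:
  -A: nom -11.390 → Σnom=-11.390; wc +0.180/-0.470 → slack +0.180/-0.470; half-tol=0.325, Σhalf²=0.105625
  -B: nom -35.200 → Σnom=-46.590; wc +0.370/-0.370 → slack +0.550/-0.840; half-tol=0.370, Σhalf²=0.242525
  +C: nom +49.620 → Σnom=3.030; wc +0.050/-0.279 → slack +0.600/-1.119; half-tol=0.165, Σhalf²=0.269585
  -D: nom -45.770 → Σnom=-42.740; wc +0.500/-0.320 → slack +1.100/-1.439; half-tol=0.410, Σhalf²=0.437685
  -E: nom -8.600 → Σnom=-51.340; wc +0.430/-0.430 → slack +1.530/-1.869; half-tol=0.430, Σhalf²=0.622585
  +F: nom +14.500 → Σnom=-36.840; wc +0.320/-0.320 → slack +1.850/-2.189; half-tol=0.320, Σhalf²=0.724985
Nominal = -36.840. Worst-case = [-36.840 - 2.189, -36.840 + 1.850] = [-39.029, -34.990]. RSS = √0.724985 = 0.851.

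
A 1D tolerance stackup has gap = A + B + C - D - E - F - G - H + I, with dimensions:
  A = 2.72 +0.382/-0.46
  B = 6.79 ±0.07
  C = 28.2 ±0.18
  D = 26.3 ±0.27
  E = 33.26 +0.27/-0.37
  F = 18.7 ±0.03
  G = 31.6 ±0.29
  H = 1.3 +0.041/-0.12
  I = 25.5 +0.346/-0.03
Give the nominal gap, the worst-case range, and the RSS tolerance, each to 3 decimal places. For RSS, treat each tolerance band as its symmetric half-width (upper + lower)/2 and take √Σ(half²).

nominal=-47.950 wc=[-49.591,-45.892] rss=0.719

Stack each dimension's contribution:
  +A: nom +2.720 → Σnom=2.720; wc +0.382/-0.460 → slack +0.382/-0.460; half-tol=0.421, Σhalf²=0.177241
  +B: nom +6.790 → Σnom=9.510; wc +0.070/-0.070 → slack +0.452/-0.530; half-tol=0.070, Σhalf²=0.182141
  +C: nom +28.200 → Σnom=37.710; wc +0.180/-0.180 → slack +0.632/-0.710; half-tol=0.180, Σhalf²=0.214541
  -D: nom -26.300 → Σnom=11.410; wc +0.270/-0.270 → slack +0.902/-0.980; half-tol=0.270, Σhalf²=0.287441
  -E: nom -33.260 → Σnom=-21.850; wc +0.370/-0.270 → slack +1.272/-1.250; half-tol=0.320, Σhalf²=0.389841
  -F: nom -18.700 → Σnom=-40.550; wc +0.030/-0.030 → slack +1.302/-1.280; half-tol=0.030, Σhalf²=0.390741
  -G: nom -31.600 → Σnom=-72.150; wc +0.290/-0.290 → slack +1.592/-1.570; half-tol=0.290, Σhalf²=0.474841
  -H: nom -1.300 → Σnom=-73.450; wc +0.120/-0.041 → slack +1.712/-1.611; half-tol=0.081, Σhalf²=0.481321
  +I: nom +25.500 → Σnom=-47.950; wc +0.346/-0.030 → slack +2.058/-1.641; half-tol=0.188, Σhalf²=0.516665
Nominal = -47.950. Worst-case = [-47.950 - 1.641, -47.950 + 2.058] = [-49.591, -45.892]. RSS = √0.516665 = 0.719.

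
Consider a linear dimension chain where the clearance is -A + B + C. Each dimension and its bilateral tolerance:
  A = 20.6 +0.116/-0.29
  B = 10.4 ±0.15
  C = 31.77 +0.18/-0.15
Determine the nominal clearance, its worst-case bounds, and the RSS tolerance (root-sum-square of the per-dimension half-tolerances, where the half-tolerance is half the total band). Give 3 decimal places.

Stack each dimension's contribution:
  -A: nom -20.600 → Σnom=-20.600; wc +0.290/-0.116 → slack +0.290/-0.116; half-tol=0.203, Σhalf²=0.041209
  +B: nom +10.400 → Σnom=-10.200; wc +0.150/-0.150 → slack +0.440/-0.266; half-tol=0.150, Σhalf²=0.063709
  +C: nom +31.770 → Σnom=21.570; wc +0.180/-0.150 → slack +0.620/-0.416; half-tol=0.165, Σhalf²=0.090934
Nominal = 21.570. Worst-case = [21.570 - 0.416, 21.570 + 0.620] = [21.154, 22.190]. RSS = √0.090934 = 0.302.

nominal=21.570 wc=[21.154,22.190] rss=0.302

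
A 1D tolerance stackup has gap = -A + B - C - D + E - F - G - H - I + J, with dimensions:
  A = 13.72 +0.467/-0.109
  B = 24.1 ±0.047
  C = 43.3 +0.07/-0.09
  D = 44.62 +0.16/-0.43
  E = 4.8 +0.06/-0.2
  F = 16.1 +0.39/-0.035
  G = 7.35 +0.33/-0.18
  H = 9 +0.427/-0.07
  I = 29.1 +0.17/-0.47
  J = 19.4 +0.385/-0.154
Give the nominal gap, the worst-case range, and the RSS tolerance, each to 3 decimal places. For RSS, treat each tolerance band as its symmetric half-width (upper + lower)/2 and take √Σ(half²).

nominal=-114.890 wc=[-117.305,-113.014] rss=0.737

Stack each dimension's contribution:
  -A: nom -13.720 → Σnom=-13.720; wc +0.109/-0.467 → slack +0.109/-0.467; half-tol=0.288, Σhalf²=0.082944
  +B: nom +24.100 → Σnom=10.380; wc +0.047/-0.047 → slack +0.156/-0.514; half-tol=0.047, Σhalf²=0.085153
  -C: nom -43.300 → Σnom=-32.920; wc +0.090/-0.070 → slack +0.246/-0.584; half-tol=0.080, Σhalf²=0.091553
  -D: nom -44.620 → Σnom=-77.540; wc +0.430/-0.160 → slack +0.676/-0.744; half-tol=0.295, Σhalf²=0.178578
  +E: nom +4.800 → Σnom=-72.740; wc +0.060/-0.200 → slack +0.736/-0.944; half-tol=0.130, Σhalf²=0.195478
  -F: nom -16.100 → Σnom=-88.840; wc +0.035/-0.390 → slack +0.771/-1.334; half-tol=0.213, Σhalf²=0.240634
  -G: nom -7.350 → Σnom=-96.190; wc +0.180/-0.330 → slack +0.951/-1.664; half-tol=0.255, Σhalf²=0.305659
  -H: nom -9.000 → Σnom=-105.190; wc +0.070/-0.427 → slack +1.021/-2.091; half-tol=0.248, Σhalf²=0.367412
  -I: nom -29.100 → Σnom=-134.290; wc +0.470/-0.170 → slack +1.491/-2.261; half-tol=0.320, Σhalf²=0.469812
  +J: nom +19.400 → Σnom=-114.890; wc +0.385/-0.154 → slack +1.876/-2.415; half-tol=0.270, Σhalf²=0.542442
Nominal = -114.890. Worst-case = [-114.890 - 2.415, -114.890 + 1.876] = [-117.305, -113.014]. RSS = √0.542442 = 0.737.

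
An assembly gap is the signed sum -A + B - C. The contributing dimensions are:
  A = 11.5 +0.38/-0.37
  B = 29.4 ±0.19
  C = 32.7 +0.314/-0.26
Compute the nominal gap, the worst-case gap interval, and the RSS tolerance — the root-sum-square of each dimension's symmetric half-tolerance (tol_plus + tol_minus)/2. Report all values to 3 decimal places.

nominal=-14.800 wc=[-15.684,-13.980] rss=0.509

Stack each dimension's contribution:
  -A: nom -11.500 → Σnom=-11.500; wc +0.370/-0.380 → slack +0.370/-0.380; half-tol=0.375, Σhalf²=0.140625
  +B: nom +29.400 → Σnom=17.900; wc +0.190/-0.190 → slack +0.560/-0.570; half-tol=0.190, Σhalf²=0.176725
  -C: nom -32.700 → Σnom=-14.800; wc +0.260/-0.314 → slack +0.820/-0.884; half-tol=0.287, Σhalf²=0.259094
Nominal = -14.800. Worst-case = [-14.800 - 0.884, -14.800 + 0.820] = [-15.684, -13.980]. RSS = √0.259094 = 0.509.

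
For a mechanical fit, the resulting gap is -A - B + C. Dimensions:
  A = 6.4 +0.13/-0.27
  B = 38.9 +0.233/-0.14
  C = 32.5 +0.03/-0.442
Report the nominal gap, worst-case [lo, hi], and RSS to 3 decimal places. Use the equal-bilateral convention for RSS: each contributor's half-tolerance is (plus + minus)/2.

nominal=-12.800 wc=[-13.605,-12.360] rss=0.361

Stack each dimension's contribution:
  -A: nom -6.400 → Σnom=-6.400; wc +0.270/-0.130 → slack +0.270/-0.130; half-tol=0.200, Σhalf²=0.040000
  -B: nom -38.900 → Σnom=-45.300; wc +0.140/-0.233 → slack +0.410/-0.363; half-tol=0.186, Σhalf²=0.074782
  +C: nom +32.500 → Σnom=-12.800; wc +0.030/-0.442 → slack +0.440/-0.805; half-tol=0.236, Σhalf²=0.130478
Nominal = -12.800. Worst-case = [-12.800 - 0.805, -12.800 + 0.440] = [-13.605, -12.360]. RSS = √0.130478 = 0.361.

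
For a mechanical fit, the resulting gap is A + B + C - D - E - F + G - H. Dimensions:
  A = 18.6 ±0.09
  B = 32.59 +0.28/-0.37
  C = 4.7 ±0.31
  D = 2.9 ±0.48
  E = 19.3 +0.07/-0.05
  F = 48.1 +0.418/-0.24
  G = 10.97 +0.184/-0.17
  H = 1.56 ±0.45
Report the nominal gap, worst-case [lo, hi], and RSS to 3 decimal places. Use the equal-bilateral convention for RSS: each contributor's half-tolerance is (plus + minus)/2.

Stack each dimension's contribution:
  +A: nom +18.600 → Σnom=18.600; wc +0.090/-0.090 → slack +0.090/-0.090; half-tol=0.090, Σhalf²=0.008100
  +B: nom +32.590 → Σnom=51.190; wc +0.280/-0.370 → slack +0.370/-0.460; half-tol=0.325, Σhalf²=0.113725
  +C: nom +4.700 → Σnom=55.890; wc +0.310/-0.310 → slack +0.680/-0.770; half-tol=0.310, Σhalf²=0.209825
  -D: nom -2.900 → Σnom=52.990; wc +0.480/-0.480 → slack +1.160/-1.250; half-tol=0.480, Σhalf²=0.440225
  -E: nom -19.300 → Σnom=33.690; wc +0.050/-0.070 → slack +1.210/-1.320; half-tol=0.060, Σhalf²=0.443825
  -F: nom -48.100 → Σnom=-14.410; wc +0.240/-0.418 → slack +1.450/-1.738; half-tol=0.329, Σhalf²=0.552066
  +G: nom +10.970 → Σnom=-3.440; wc +0.184/-0.170 → slack +1.634/-1.908; half-tol=0.177, Σhalf²=0.583395
  -H: nom -1.560 → Σnom=-5.000; wc +0.450/-0.450 → slack +2.084/-2.358; half-tol=0.450, Σhalf²=0.785895
Nominal = -5.000. Worst-case = [-5.000 - 2.358, -5.000 + 2.084] = [-7.358, -2.916]. RSS = √0.785895 = 0.887.

nominal=-5.000 wc=[-7.358,-2.916] rss=0.887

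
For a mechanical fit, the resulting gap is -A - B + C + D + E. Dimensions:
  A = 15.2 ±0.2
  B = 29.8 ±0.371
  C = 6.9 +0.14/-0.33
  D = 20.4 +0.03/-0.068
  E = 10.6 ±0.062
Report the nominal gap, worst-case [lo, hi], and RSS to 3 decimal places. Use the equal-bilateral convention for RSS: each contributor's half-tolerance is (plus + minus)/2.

nominal=-7.100 wc=[-8.131,-6.297] rss=0.489

Stack each dimension's contribution:
  -A: nom -15.200 → Σnom=-15.200; wc +0.200/-0.200 → slack +0.200/-0.200; half-tol=0.200, Σhalf²=0.040000
  -B: nom -29.800 → Σnom=-45.000; wc +0.371/-0.371 → slack +0.571/-0.571; half-tol=0.371, Σhalf²=0.177641
  +C: nom +6.900 → Σnom=-38.100; wc +0.140/-0.330 → slack +0.711/-0.901; half-tol=0.235, Σhalf²=0.232866
  +D: nom +20.400 → Σnom=-17.700; wc +0.030/-0.068 → slack +0.741/-0.969; half-tol=0.049, Σhalf²=0.235267
  +E: nom +10.600 → Σnom=-7.100; wc +0.062/-0.062 → slack +0.803/-1.031; half-tol=0.062, Σhalf²=0.239111
Nominal = -7.100. Worst-case = [-7.100 - 1.031, -7.100 + 0.803] = [-8.131, -6.297]. RSS = √0.239111 = 0.489.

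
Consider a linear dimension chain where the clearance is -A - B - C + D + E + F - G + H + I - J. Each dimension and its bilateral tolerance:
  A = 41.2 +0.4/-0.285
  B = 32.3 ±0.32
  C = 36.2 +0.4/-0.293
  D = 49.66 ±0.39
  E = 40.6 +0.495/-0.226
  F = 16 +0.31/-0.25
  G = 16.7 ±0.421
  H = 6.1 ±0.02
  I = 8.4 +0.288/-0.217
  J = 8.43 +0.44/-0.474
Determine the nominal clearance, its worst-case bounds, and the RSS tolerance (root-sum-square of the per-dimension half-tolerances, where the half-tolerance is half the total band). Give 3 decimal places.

nominal=-14.070 wc=[-17.154,-10.774] rss=1.073

Stack each dimension's contribution:
  -A: nom -41.200 → Σnom=-41.200; wc +0.285/-0.400 → slack +0.285/-0.400; half-tol=0.343, Σhalf²=0.117306
  -B: nom -32.300 → Σnom=-73.500; wc +0.320/-0.320 → slack +0.605/-0.720; half-tol=0.320, Σhalf²=0.219706
  -C: nom -36.200 → Σnom=-109.700; wc +0.293/-0.400 → slack +0.898/-1.120; half-tol=0.347, Σhalf²=0.339769
  +D: nom +49.660 → Σnom=-60.040; wc +0.390/-0.390 → slack +1.288/-1.510; half-tol=0.390, Σhalf²=0.491869
  +E: nom +40.600 → Σnom=-19.440; wc +0.495/-0.226 → slack +1.783/-1.736; half-tol=0.360, Σhalf²=0.621829
  +F: nom +16.000 → Σnom=-3.440; wc +0.310/-0.250 → slack +2.093/-1.986; half-tol=0.280, Σhalf²=0.700229
  -G: nom -16.700 → Σnom=-20.140; wc +0.421/-0.421 → slack +2.514/-2.407; half-tol=0.421, Σhalf²=0.877470
  +H: nom +6.100 → Σnom=-14.040; wc +0.020/-0.020 → slack +2.534/-2.427; half-tol=0.020, Σhalf²=0.877870
  +I: nom +8.400 → Σnom=-5.640; wc +0.288/-0.217 → slack +2.822/-2.644; half-tol=0.253, Σhalf²=0.941626
  -J: nom -8.430 → Σnom=-14.070; wc +0.474/-0.440 → slack +3.296/-3.084; half-tol=0.457, Σhalf²=1.150475
Nominal = -14.070. Worst-case = [-14.070 - 3.084, -14.070 + 3.296] = [-17.154, -10.774]. RSS = √1.150475 = 1.073.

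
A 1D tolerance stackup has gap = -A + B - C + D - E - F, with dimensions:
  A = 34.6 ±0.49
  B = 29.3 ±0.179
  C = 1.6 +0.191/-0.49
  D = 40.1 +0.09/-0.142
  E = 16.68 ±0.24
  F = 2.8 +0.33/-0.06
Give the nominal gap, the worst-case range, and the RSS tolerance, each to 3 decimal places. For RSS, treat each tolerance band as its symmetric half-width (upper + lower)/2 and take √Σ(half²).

nominal=13.720 wc=[12.148,15.269] rss=0.705

Stack each dimension's contribution:
  -A: nom -34.600 → Σnom=-34.600; wc +0.490/-0.490 → slack +0.490/-0.490; half-tol=0.490, Σhalf²=0.240100
  +B: nom +29.300 → Σnom=-5.300; wc +0.179/-0.179 → slack +0.669/-0.669; half-tol=0.179, Σhalf²=0.272141
  -C: nom -1.600 → Σnom=-6.900; wc +0.490/-0.191 → slack +1.159/-0.860; half-tol=0.341, Σhalf²=0.388081
  +D: nom +40.100 → Σnom=33.200; wc +0.090/-0.142 → slack +1.249/-1.002; half-tol=0.116, Σhalf²=0.401537
  -E: nom -16.680 → Σnom=16.520; wc +0.240/-0.240 → slack +1.489/-1.242; half-tol=0.240, Σhalf²=0.459137
  -F: nom -2.800 → Σnom=13.720; wc +0.060/-0.330 → slack +1.549/-1.572; half-tol=0.195, Σhalf²=0.497162
Nominal = 13.720. Worst-case = [13.720 - 1.572, 13.720 + 1.549] = [12.148, 15.269]. RSS = √0.497162 = 0.705.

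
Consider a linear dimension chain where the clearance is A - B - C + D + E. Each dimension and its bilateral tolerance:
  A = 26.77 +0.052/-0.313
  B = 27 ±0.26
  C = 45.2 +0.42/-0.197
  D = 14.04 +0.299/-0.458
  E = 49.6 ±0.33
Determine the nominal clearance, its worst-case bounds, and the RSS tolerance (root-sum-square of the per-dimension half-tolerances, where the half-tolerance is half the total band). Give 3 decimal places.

Stack each dimension's contribution:
  +A: nom +26.770 → Σnom=26.770; wc +0.052/-0.313 → slack +0.052/-0.313; half-tol=0.182, Σhalf²=0.033306
  -B: nom -27.000 → Σnom=-0.230; wc +0.260/-0.260 → slack +0.312/-0.573; half-tol=0.260, Σhalf²=0.100906
  -C: nom -45.200 → Σnom=-45.430; wc +0.197/-0.420 → slack +0.509/-0.993; half-tol=0.308, Σhalf²=0.196078
  +D: nom +14.040 → Σnom=-31.390; wc +0.299/-0.458 → slack +0.808/-1.451; half-tol=0.379, Σhalf²=0.339341
  +E: nom +49.600 → Σnom=18.210; wc +0.330/-0.330 → slack +1.138/-1.781; half-tol=0.330, Σhalf²=0.448241
Nominal = 18.210. Worst-case = [18.210 - 1.781, 18.210 + 1.138] = [16.429, 19.348]. RSS = √0.448241 = 0.670.

nominal=18.210 wc=[16.429,19.348] rss=0.670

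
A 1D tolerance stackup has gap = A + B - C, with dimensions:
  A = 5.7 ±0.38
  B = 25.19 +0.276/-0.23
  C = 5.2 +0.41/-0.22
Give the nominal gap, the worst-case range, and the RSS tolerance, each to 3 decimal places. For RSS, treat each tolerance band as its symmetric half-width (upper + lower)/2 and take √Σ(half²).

Stack each dimension's contribution:
  +A: nom +5.700 → Σnom=5.700; wc +0.380/-0.380 → slack +0.380/-0.380; half-tol=0.380, Σhalf²=0.144400
  +B: nom +25.190 → Σnom=30.890; wc +0.276/-0.230 → slack +0.656/-0.610; half-tol=0.253, Σhalf²=0.208409
  -C: nom -5.200 → Σnom=25.690; wc +0.220/-0.410 → slack +0.876/-1.020; half-tol=0.315, Σhalf²=0.307634
Nominal = 25.690. Worst-case = [25.690 - 1.020, 25.690 + 0.876] = [24.670, 26.566]. RSS = √0.307634 = 0.555.

nominal=25.690 wc=[24.670,26.566] rss=0.555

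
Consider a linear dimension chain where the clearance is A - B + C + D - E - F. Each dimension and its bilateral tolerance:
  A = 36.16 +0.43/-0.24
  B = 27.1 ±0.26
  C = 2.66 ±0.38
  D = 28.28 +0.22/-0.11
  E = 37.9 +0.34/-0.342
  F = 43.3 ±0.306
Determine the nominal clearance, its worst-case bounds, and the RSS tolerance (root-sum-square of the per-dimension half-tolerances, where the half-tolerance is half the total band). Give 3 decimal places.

Stack each dimension's contribution:
  +A: nom +36.160 → Σnom=36.160; wc +0.430/-0.240 → slack +0.430/-0.240; half-tol=0.335, Σhalf²=0.112225
  -B: nom -27.100 → Σnom=9.060; wc +0.260/-0.260 → slack +0.690/-0.500; half-tol=0.260, Σhalf²=0.179825
  +C: nom +2.660 → Σnom=11.720; wc +0.380/-0.380 → slack +1.070/-0.880; half-tol=0.380, Σhalf²=0.324225
  +D: nom +28.280 → Σnom=40.000; wc +0.220/-0.110 → slack +1.290/-0.990; half-tol=0.165, Σhalf²=0.351450
  -E: nom -37.900 → Σnom=2.100; wc +0.342/-0.340 → slack +1.632/-1.330; half-tol=0.341, Σhalf²=0.467731
  -F: nom -43.300 → Σnom=-41.200; wc +0.306/-0.306 → slack +1.938/-1.636; half-tol=0.306, Σhalf²=0.561367
Nominal = -41.200. Worst-case = [-41.200 - 1.636, -41.200 + 1.938] = [-42.836, -39.262]. RSS = √0.561367 = 0.749.

nominal=-41.200 wc=[-42.836,-39.262] rss=0.749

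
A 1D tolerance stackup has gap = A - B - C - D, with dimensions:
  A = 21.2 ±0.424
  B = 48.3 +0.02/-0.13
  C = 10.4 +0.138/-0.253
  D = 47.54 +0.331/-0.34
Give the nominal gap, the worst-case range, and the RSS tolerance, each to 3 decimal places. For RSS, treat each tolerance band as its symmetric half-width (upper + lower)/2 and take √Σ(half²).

Stack each dimension's contribution:
  +A: nom +21.200 → Σnom=21.200; wc +0.424/-0.424 → slack +0.424/-0.424; half-tol=0.424, Σhalf²=0.179776
  -B: nom -48.300 → Σnom=-27.100; wc +0.130/-0.020 → slack +0.554/-0.444; half-tol=0.075, Σhalf²=0.185401
  -C: nom -10.400 → Σnom=-37.500; wc +0.253/-0.138 → slack +0.807/-0.582; half-tol=0.196, Σhalf²=0.223621
  -D: nom -47.540 → Σnom=-85.040; wc +0.340/-0.331 → slack +1.147/-0.913; half-tol=0.336, Σhalf²=0.336182
Nominal = -85.040. Worst-case = [-85.040 - 0.913, -85.040 + 1.147] = [-85.953, -83.893]. RSS = √0.336182 = 0.580.

nominal=-85.040 wc=[-85.953,-83.893] rss=0.580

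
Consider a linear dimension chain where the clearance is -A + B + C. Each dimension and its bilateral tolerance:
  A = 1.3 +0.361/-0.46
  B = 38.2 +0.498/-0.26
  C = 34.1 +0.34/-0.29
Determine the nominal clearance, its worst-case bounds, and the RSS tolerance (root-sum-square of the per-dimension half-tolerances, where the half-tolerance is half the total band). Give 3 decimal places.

Stack each dimension's contribution:
  -A: nom -1.300 → Σnom=-1.300; wc +0.460/-0.361 → slack +0.460/-0.361; half-tol=0.410, Σhalf²=0.168510
  +B: nom +38.200 → Σnom=36.900; wc +0.498/-0.260 → slack +0.958/-0.621; half-tol=0.379, Σhalf²=0.312151
  +C: nom +34.100 → Σnom=71.000; wc +0.340/-0.290 → slack +1.298/-0.911; half-tol=0.315, Σhalf²=0.411376
Nominal = 71.000. Worst-case = [71.000 - 0.911, 71.000 + 1.298] = [70.089, 72.298]. RSS = √0.411376 = 0.641.

nominal=71.000 wc=[70.089,72.298] rss=0.641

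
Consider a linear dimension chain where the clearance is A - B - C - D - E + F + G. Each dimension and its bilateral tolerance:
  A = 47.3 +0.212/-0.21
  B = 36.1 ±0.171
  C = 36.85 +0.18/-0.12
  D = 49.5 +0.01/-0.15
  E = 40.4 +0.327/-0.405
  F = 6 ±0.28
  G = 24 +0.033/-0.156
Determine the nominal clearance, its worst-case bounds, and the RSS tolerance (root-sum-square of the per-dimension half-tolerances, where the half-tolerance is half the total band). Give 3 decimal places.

nominal=-85.550 wc=[-86.884,-84.179] rss=0.569

Stack each dimension's contribution:
  +A: nom +47.300 → Σnom=47.300; wc +0.212/-0.210 → slack +0.212/-0.210; half-tol=0.211, Σhalf²=0.044521
  -B: nom -36.100 → Σnom=11.200; wc +0.171/-0.171 → slack +0.383/-0.381; half-tol=0.171, Σhalf²=0.073762
  -C: nom -36.850 → Σnom=-25.650; wc +0.120/-0.180 → slack +0.503/-0.561; half-tol=0.150, Σhalf²=0.096262
  -D: nom -49.500 → Σnom=-75.150; wc +0.150/-0.010 → slack +0.653/-0.571; half-tol=0.080, Σhalf²=0.102662
  -E: nom -40.400 → Σnom=-115.550; wc +0.405/-0.327 → slack +1.058/-0.898; half-tol=0.366, Σhalf²=0.236618
  +F: nom +6.000 → Σnom=-109.550; wc +0.280/-0.280 → slack +1.338/-1.178; half-tol=0.280, Σhalf²=0.315018
  +G: nom +24.000 → Σnom=-85.550; wc +0.033/-0.156 → slack +1.371/-1.334; half-tol=0.095, Σhalf²=0.323948
Nominal = -85.550. Worst-case = [-85.550 - 1.334, -85.550 + 1.371] = [-86.884, -84.179]. RSS = √0.323948 = 0.569.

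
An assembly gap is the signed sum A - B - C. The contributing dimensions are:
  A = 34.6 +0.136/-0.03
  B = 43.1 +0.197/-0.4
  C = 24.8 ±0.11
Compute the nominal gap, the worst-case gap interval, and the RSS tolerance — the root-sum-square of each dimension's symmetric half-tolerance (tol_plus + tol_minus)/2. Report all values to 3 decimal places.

nominal=-33.300 wc=[-33.637,-32.654] rss=0.329

Stack each dimension's contribution:
  +A: nom +34.600 → Σnom=34.600; wc +0.136/-0.030 → slack +0.136/-0.030; half-tol=0.083, Σhalf²=0.006889
  -B: nom -43.100 → Σnom=-8.500; wc +0.400/-0.197 → slack +0.536/-0.227; half-tol=0.298, Σhalf²=0.095991
  -C: nom -24.800 → Σnom=-33.300; wc +0.110/-0.110 → slack +0.646/-0.337; half-tol=0.110, Σhalf²=0.108091
Nominal = -33.300. Worst-case = [-33.300 - 0.337, -33.300 + 0.646] = [-33.637, -32.654]. RSS = √0.108091 = 0.329.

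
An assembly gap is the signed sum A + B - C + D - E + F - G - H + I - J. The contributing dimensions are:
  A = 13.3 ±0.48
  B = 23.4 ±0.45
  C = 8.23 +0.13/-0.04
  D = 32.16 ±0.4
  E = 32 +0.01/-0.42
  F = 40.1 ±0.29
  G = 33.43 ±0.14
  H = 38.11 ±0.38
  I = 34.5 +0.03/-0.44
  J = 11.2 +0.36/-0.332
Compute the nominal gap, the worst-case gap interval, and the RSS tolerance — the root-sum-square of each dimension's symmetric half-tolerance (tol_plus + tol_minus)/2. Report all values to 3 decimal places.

nominal=20.490 wc=[17.410,23.452] rss=1.034

Stack each dimension's contribution:
  +A: nom +13.300 → Σnom=13.300; wc +0.480/-0.480 → slack +0.480/-0.480; half-tol=0.480, Σhalf²=0.230400
  +B: nom +23.400 → Σnom=36.700; wc +0.450/-0.450 → slack +0.930/-0.930; half-tol=0.450, Σhalf²=0.432900
  -C: nom -8.230 → Σnom=28.470; wc +0.040/-0.130 → slack +0.970/-1.060; half-tol=0.085, Σhalf²=0.440125
  +D: nom +32.160 → Σnom=60.630; wc +0.400/-0.400 → slack +1.370/-1.460; half-tol=0.400, Σhalf²=0.600125
  -E: nom -32.000 → Σnom=28.630; wc +0.420/-0.010 → slack +1.790/-1.470; half-tol=0.215, Σhalf²=0.646350
  +F: nom +40.100 → Σnom=68.730; wc +0.290/-0.290 → slack +2.080/-1.760; half-tol=0.290, Σhalf²=0.730450
  -G: nom -33.430 → Σnom=35.300; wc +0.140/-0.140 → slack +2.220/-1.900; half-tol=0.140, Σhalf²=0.750050
  -H: nom -38.110 → Σnom=-2.810; wc +0.380/-0.380 → slack +2.600/-2.280; half-tol=0.380, Σhalf²=0.894450
  +I: nom +34.500 → Σnom=31.690; wc +0.030/-0.440 → slack +2.630/-2.720; half-tol=0.235, Σhalf²=0.949675
  -J: nom -11.200 → Σnom=20.490; wc +0.332/-0.360 → slack +2.962/-3.080; half-tol=0.346, Σhalf²=1.069391
Nominal = 20.490. Worst-case = [20.490 - 3.080, 20.490 + 2.962] = [17.410, 23.452]. RSS = √1.069391 = 1.034.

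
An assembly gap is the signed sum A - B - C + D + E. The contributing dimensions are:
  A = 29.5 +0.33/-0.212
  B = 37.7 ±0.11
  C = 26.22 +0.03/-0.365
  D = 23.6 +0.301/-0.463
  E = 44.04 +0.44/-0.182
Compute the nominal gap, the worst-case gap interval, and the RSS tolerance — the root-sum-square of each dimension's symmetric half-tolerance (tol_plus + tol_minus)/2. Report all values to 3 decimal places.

nominal=33.220 wc=[32.223,34.766] rss=0.606

Stack each dimension's contribution:
  +A: nom +29.500 → Σnom=29.500; wc +0.330/-0.212 → slack +0.330/-0.212; half-tol=0.271, Σhalf²=0.073441
  -B: nom -37.700 → Σnom=-8.200; wc +0.110/-0.110 → slack +0.440/-0.322; half-tol=0.110, Σhalf²=0.085541
  -C: nom -26.220 → Σnom=-34.420; wc +0.365/-0.030 → slack +0.805/-0.352; half-tol=0.198, Σhalf²=0.124547
  +D: nom +23.600 → Σnom=-10.820; wc +0.301/-0.463 → slack +1.106/-0.815; half-tol=0.382, Σhalf²=0.270471
  +E: nom +44.040 → Σnom=33.220; wc +0.440/-0.182 → slack +1.546/-0.997; half-tol=0.311, Σhalf²=0.367192
Nominal = 33.220. Worst-case = [33.220 - 0.997, 33.220 + 1.546] = [32.223, 34.766]. RSS = √0.367192 = 0.606.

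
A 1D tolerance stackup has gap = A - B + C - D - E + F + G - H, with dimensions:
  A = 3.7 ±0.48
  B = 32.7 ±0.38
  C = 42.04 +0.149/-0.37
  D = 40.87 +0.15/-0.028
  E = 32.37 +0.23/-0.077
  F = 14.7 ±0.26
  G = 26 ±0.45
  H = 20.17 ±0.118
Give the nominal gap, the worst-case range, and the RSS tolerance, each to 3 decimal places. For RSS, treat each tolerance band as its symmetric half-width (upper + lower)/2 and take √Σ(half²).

Stack each dimension's contribution:
  +A: nom +3.700 → Σnom=3.700; wc +0.480/-0.480 → slack +0.480/-0.480; half-tol=0.480, Σhalf²=0.230400
  -B: nom -32.700 → Σnom=-29.000; wc +0.380/-0.380 → slack +0.860/-0.860; half-tol=0.380, Σhalf²=0.374800
  +C: nom +42.040 → Σnom=13.040; wc +0.149/-0.370 → slack +1.009/-1.230; half-tol=0.260, Σhalf²=0.442140
  -D: nom -40.870 → Σnom=-27.830; wc +0.028/-0.150 → slack +1.037/-1.380; half-tol=0.089, Σhalf²=0.450061
  -E: nom -32.370 → Σnom=-60.200; wc +0.077/-0.230 → slack +1.114/-1.610; half-tol=0.153, Σhalf²=0.473624
  +F: nom +14.700 → Σnom=-45.500; wc +0.260/-0.260 → slack +1.374/-1.870; half-tol=0.260, Σhalf²=0.541224
  +G: nom +26.000 → Σnom=-19.500; wc +0.450/-0.450 → slack +1.824/-2.320; half-tol=0.450, Σhalf²=0.743724
  -H: nom -20.170 → Σnom=-39.670; wc +0.118/-0.118 → slack +1.942/-2.438; half-tol=0.118, Σhalf²=0.757648
Nominal = -39.670. Worst-case = [-39.670 - 2.438, -39.670 + 1.942] = [-42.108, -37.728]. RSS = √0.757648 = 0.870.

nominal=-39.670 wc=[-42.108,-37.728] rss=0.870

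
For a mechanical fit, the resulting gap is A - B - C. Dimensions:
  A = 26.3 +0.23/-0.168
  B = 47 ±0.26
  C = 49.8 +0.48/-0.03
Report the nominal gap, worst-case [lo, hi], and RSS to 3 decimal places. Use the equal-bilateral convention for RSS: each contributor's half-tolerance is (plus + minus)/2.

nominal=-70.500 wc=[-71.408,-69.980] rss=0.415

Stack each dimension's contribution:
  +A: nom +26.300 → Σnom=26.300; wc +0.230/-0.168 → slack +0.230/-0.168; half-tol=0.199, Σhalf²=0.039601
  -B: nom -47.000 → Σnom=-20.700; wc +0.260/-0.260 → slack +0.490/-0.428; half-tol=0.260, Σhalf²=0.107201
  -C: nom -49.800 → Σnom=-70.500; wc +0.030/-0.480 → slack +0.520/-0.908; half-tol=0.255, Σhalf²=0.172226
Nominal = -70.500. Worst-case = [-70.500 - 0.908, -70.500 + 0.520] = [-71.408, -69.980]. RSS = √0.172226 = 0.415.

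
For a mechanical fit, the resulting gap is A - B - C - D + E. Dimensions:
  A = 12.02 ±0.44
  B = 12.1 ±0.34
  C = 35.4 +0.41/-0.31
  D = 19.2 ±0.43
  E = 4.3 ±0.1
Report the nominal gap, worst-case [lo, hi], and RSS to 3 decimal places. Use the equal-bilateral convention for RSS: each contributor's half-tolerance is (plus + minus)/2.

nominal=-50.380 wc=[-52.100,-48.760] rss=0.796

Stack each dimension's contribution:
  +A: nom +12.020 → Σnom=12.020; wc +0.440/-0.440 → slack +0.440/-0.440; half-tol=0.440, Σhalf²=0.193600
  -B: nom -12.100 → Σnom=-0.080; wc +0.340/-0.340 → slack +0.780/-0.780; half-tol=0.340, Σhalf²=0.309200
  -C: nom -35.400 → Σnom=-35.480; wc +0.310/-0.410 → slack +1.090/-1.190; half-tol=0.360, Σhalf²=0.438800
  -D: nom -19.200 → Σnom=-54.680; wc +0.430/-0.430 → slack +1.520/-1.620; half-tol=0.430, Σhalf²=0.623700
  +E: nom +4.300 → Σnom=-50.380; wc +0.100/-0.100 → slack +1.620/-1.720; half-tol=0.100, Σhalf²=0.633700
Nominal = -50.380. Worst-case = [-50.380 - 1.720, -50.380 + 1.620] = [-52.100, -48.760]. RSS = √0.633700 = 0.796.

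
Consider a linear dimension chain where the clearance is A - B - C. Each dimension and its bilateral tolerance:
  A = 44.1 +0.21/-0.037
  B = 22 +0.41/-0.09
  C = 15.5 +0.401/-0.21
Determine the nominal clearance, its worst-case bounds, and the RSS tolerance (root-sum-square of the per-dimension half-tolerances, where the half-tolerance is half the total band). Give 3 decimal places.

Stack each dimension's contribution:
  +A: nom +44.100 → Σnom=44.100; wc +0.210/-0.037 → slack +0.210/-0.037; half-tol=0.123, Σhalf²=0.015252
  -B: nom -22.000 → Σnom=22.100; wc +0.090/-0.410 → slack +0.300/-0.447; half-tol=0.250, Σhalf²=0.077752
  -C: nom -15.500 → Σnom=6.600; wc +0.210/-0.401 → slack +0.510/-0.848; half-tol=0.305, Σhalf²=0.171082
Nominal = 6.600. Worst-case = [6.600 - 0.848, 6.600 + 0.510] = [5.752, 7.110]. RSS = √0.171082 = 0.414.

nominal=6.600 wc=[5.752,7.110] rss=0.414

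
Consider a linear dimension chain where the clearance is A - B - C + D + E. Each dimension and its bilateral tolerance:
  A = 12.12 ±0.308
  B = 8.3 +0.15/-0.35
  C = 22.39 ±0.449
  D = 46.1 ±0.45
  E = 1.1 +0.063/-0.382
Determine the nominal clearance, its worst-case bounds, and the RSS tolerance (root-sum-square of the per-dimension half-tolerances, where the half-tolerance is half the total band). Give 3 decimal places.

nominal=28.630 wc=[26.891,30.250] rss=0.782

Stack each dimension's contribution:
  +A: nom +12.120 → Σnom=12.120; wc +0.308/-0.308 → slack +0.308/-0.308; half-tol=0.308, Σhalf²=0.094864
  -B: nom -8.300 → Σnom=3.820; wc +0.350/-0.150 → slack +0.658/-0.458; half-tol=0.250, Σhalf²=0.157364
  -C: nom -22.390 → Σnom=-18.570; wc +0.449/-0.449 → slack +1.107/-0.907; half-tol=0.449, Σhalf²=0.358965
  +D: nom +46.100 → Σnom=27.530; wc +0.450/-0.450 → slack +1.557/-1.357; half-tol=0.450, Σhalf²=0.561465
  +E: nom +1.100 → Σnom=28.630; wc +0.063/-0.382 → slack +1.620/-1.739; half-tol=0.223, Σhalf²=0.610971
Nominal = 28.630. Worst-case = [28.630 - 1.739, 28.630 + 1.620] = [26.891, 30.250]. RSS = √0.610971 = 0.782.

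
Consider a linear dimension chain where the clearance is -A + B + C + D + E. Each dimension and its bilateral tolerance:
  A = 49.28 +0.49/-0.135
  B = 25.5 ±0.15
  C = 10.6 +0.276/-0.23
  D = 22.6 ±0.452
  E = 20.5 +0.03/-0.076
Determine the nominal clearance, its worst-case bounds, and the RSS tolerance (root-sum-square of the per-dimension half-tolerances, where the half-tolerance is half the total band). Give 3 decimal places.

nominal=29.920 wc=[28.522,30.963] rss=0.626

Stack each dimension's contribution:
  -A: nom -49.280 → Σnom=-49.280; wc +0.135/-0.490 → slack +0.135/-0.490; half-tol=0.312, Σhalf²=0.097656
  +B: nom +25.500 → Σnom=-23.780; wc +0.150/-0.150 → slack +0.285/-0.640; half-tol=0.150, Σhalf²=0.120156
  +C: nom +10.600 → Σnom=-13.180; wc +0.276/-0.230 → slack +0.561/-0.870; half-tol=0.253, Σhalf²=0.184165
  +D: nom +22.600 → Σnom=9.420; wc +0.452/-0.452 → slack +1.013/-1.322; half-tol=0.452, Σhalf²=0.388469
  +E: nom +20.500 → Σnom=29.920; wc +0.030/-0.076 → slack +1.043/-1.398; half-tol=0.053, Σhalf²=0.391278
Nominal = 29.920. Worst-case = [29.920 - 1.398, 29.920 + 1.043] = [28.522, 30.963]. RSS = √0.391278 = 0.626.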